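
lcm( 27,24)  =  216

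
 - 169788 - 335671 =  - 505459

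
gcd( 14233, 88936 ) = 1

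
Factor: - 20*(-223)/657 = 4460/657 = 2^2*3^(-2 )*5^1*73^( - 1) * 223^1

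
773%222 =107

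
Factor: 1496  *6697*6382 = 63939419984 = 2^4*11^1*17^1*37^1*181^1*3191^1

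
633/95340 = 211/31780 = 0.01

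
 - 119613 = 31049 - 150662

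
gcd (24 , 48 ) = 24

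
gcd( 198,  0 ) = 198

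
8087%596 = 339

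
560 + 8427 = 8987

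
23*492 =11316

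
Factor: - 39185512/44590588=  -9796378/11147647 = - 2^1 * 7^(-2 )*83^(-1)*2087^1*2347^1*2741^ ( - 1)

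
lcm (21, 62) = 1302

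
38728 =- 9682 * (-4 )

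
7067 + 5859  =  12926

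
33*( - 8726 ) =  - 287958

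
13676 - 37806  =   - 24130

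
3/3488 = 3/3488=0.00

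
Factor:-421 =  - 421^1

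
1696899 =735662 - - 961237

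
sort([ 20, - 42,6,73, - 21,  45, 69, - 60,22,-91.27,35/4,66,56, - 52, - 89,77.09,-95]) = [ - 95,  -  91.27, - 89, - 60,  -  52, - 42, - 21,6  ,  35/4,20,22,45,56 , 66,  69,73, 77.09]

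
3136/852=784/213   =  3.68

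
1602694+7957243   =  9559937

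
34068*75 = 2555100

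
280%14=0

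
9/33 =3/11 = 0.27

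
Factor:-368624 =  - 2^4*23039^1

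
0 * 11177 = 0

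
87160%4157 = 4020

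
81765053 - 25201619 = 56563434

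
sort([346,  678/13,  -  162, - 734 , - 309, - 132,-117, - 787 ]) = [-787,-734,  -  309,-162, - 132 , - 117, 678/13, 346 ] 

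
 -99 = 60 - 159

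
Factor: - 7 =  - 7^1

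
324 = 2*162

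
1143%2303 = 1143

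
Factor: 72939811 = 7^1 * 10419973^1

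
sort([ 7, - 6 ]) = [ - 6 , 7]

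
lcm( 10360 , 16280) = 113960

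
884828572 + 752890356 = 1637718928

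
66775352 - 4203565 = 62571787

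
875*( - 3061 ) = -2678375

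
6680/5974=3340/2987 = 1.12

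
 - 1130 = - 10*113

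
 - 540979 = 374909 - 915888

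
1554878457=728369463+826508994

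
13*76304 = 991952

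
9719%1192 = 183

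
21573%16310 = 5263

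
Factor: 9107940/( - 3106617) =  - 2^2*5^1*163^(- 1 )*6353^( - 1)*151799^1 = - 3035980/1035539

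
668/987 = 668/987 = 0.68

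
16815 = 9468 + 7347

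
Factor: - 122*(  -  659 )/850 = 40199/425 = 5^ (  -  2)*17^(- 1 )*61^1 * 659^1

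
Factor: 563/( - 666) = - 2^( - 1)*3^( - 2)*37^( - 1)* 563^1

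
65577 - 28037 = 37540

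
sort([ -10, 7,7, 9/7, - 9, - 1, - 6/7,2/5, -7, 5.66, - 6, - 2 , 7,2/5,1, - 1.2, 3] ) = [ - 10 , - 9,-7, - 6, - 2, - 1.2 , - 1 ,-6/7, 2/5,2/5, 1 , 9/7,3 , 5.66,  7, 7,7]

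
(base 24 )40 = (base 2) 1100000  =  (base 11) 88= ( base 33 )2U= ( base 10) 96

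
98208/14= 7014 + 6/7 = 7014.86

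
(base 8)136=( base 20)4E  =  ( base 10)94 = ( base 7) 163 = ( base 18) 54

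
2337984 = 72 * 32472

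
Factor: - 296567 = - 71^1 * 4177^1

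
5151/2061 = 1717/687 = 2.50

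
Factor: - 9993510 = -2^1*3^3*5^1 * 37013^1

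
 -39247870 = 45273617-84521487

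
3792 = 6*632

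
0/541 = 0 = 0.00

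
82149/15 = 27383/5 =5476.60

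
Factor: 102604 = 2^2 * 113^1 * 227^1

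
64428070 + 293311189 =357739259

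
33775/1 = 33775 =33775.00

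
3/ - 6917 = -1 + 6914/6917 = -0.00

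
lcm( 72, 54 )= 216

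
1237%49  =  12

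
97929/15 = 32643/5=6528.60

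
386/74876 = 193/37438 = 0.01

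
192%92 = 8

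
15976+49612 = 65588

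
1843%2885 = 1843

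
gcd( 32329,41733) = 1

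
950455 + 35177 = 985632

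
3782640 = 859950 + 2922690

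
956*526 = 502856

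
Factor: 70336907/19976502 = 2^(-1 )*3^( - 1)*7^ (-1)*13^( - 1 )*36587^( - 1)*70336907^1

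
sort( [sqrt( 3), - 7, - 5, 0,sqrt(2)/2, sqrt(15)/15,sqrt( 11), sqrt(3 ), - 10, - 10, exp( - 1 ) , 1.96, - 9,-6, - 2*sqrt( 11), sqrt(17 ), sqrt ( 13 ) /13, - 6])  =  [-10,  -  10, - 9, - 7,- 2*sqrt(11 ), - 6, - 6, - 5, 0, sqrt ( 15 )/15, sqrt(13 ) /13, exp( - 1 ) , sqrt( 2 )/2, sqrt(3), sqrt(3 ) , 1.96, sqrt(11),  sqrt ( 17)]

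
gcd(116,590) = 2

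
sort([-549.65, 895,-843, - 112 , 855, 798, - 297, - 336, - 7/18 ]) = [-843, - 549.65, - 336, - 297, - 112, - 7/18,798, 855,895]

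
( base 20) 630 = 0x99C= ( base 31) 2HB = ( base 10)2460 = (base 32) 2CS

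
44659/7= 6379 + 6/7 = 6379.86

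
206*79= 16274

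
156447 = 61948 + 94499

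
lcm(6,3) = 6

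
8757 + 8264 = 17021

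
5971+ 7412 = 13383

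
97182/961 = 97182/961  =  101.13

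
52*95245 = 4952740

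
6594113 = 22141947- 15547834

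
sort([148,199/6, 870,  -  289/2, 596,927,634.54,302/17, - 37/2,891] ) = [ - 289/2,-37/2,302/17, 199/6,148 , 596,634.54,  870,891, 927]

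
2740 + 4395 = 7135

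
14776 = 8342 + 6434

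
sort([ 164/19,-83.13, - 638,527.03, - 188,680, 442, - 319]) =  [ -638, - 319, - 188,  -  83.13, 164/19,442,527.03,680]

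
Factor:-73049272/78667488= - 9131159/9833436 = - 2^( - 2)*3^ ( - 2 )*17^1 *29^( - 1 )*9419^ ( - 1)*537127^1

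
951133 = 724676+226457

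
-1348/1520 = -337/380 = - 0.89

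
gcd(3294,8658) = 18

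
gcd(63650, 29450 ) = 950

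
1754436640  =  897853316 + 856583324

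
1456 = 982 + 474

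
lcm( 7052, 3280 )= 141040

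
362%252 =110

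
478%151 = 25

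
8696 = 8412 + 284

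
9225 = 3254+5971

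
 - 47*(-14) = 658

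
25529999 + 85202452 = 110732451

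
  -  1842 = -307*6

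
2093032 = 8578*244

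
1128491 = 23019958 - 21891467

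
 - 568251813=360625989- 928877802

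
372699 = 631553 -258854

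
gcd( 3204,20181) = 3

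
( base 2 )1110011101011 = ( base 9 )11135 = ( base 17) 18a8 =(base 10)7403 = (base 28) 9cb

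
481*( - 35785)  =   - 17212585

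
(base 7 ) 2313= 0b1101001011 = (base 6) 3523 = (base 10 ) 843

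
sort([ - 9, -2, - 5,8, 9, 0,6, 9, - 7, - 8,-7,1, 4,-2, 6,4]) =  [ - 9, - 8 , - 7, - 7, - 5, - 2,-2,0,1, 4,4, 6,6,8, 9,  9]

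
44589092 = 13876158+30712934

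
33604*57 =1915428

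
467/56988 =467/56988=0.01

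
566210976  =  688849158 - 122638182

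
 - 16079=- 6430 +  - 9649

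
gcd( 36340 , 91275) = 5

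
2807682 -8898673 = - 6090991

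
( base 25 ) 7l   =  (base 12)144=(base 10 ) 196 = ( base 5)1241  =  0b11000100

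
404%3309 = 404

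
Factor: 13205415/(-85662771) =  - 5^1*880361^1 * 28554257^( - 1 ) = -  4401805/28554257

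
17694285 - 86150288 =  - 68456003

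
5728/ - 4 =-1432 + 0/1 = - 1432.00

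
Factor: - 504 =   -  2^3 *3^2  *7^1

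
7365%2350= 315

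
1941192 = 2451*792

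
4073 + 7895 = 11968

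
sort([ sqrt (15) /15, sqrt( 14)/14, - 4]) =[ - 4,sqrt ( 15 ) /15, sqrt( 14) /14 ] 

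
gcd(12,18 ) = 6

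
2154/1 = 2154 = 2154.00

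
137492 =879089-741597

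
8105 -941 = 7164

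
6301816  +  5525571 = 11827387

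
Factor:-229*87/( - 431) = 19923/431= 3^1 * 29^1*229^1*431^( - 1)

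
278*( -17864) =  - 4966192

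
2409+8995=11404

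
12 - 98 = -86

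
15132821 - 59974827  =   - 44842006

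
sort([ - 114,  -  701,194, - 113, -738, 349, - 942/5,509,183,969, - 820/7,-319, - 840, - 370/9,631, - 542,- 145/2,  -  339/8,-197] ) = [-840 , - 738,- 701, - 542,  -  319, -197 , - 942/5, - 820/7,  -  114,-113, - 145/2, - 339/8, - 370/9,183, 194,349,509,631,  969] 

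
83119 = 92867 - 9748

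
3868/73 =3868/73 = 52.99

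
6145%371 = 209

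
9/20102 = 9/20102=0.00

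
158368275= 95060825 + 63307450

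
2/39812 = 1/19906 = 0.00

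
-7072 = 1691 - 8763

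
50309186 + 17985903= 68295089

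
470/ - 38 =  - 13 + 12/19 =- 12.37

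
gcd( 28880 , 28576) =304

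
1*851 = 851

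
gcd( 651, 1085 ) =217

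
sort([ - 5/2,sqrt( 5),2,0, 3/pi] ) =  [ - 5/2, 0, 3/pi, 2, sqrt (5 )]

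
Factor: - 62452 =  - 2^2*13^1*1201^1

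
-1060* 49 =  - 51940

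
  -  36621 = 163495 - 200116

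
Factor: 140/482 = 2^1*5^1*7^1*241^( - 1) = 70/241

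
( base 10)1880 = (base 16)758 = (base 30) 22k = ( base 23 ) 3ch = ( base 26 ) 2k8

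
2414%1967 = 447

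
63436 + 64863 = 128299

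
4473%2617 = 1856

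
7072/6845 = 7072/6845= 1.03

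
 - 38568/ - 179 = 215 + 83/179 = 215.46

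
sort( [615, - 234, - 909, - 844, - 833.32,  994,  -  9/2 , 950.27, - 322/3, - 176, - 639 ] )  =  [-909, - 844, - 833.32 ,  -  639, - 234, -176, - 322/3, - 9/2,615, 950.27, 994] 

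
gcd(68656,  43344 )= 112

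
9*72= 648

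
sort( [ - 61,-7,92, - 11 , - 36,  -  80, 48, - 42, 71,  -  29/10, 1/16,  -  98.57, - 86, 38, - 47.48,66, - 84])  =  [ - 98.57,-86, - 84, - 80 ,  -  61, - 47.48,-42 ,-36, - 11,-7, - 29/10, 1/16, 38,48, 66, 71, 92] 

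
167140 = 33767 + 133373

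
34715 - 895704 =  - 860989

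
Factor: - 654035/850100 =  - 2^( - 2 )*5^( - 1)*8501^( - 1 )*130807^1  =  -130807/170020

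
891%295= 6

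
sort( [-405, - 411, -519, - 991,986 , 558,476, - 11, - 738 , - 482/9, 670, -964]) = [ - 991, - 964, - 738, - 519, - 411,  -  405, - 482/9, - 11,476,  558,670,  986]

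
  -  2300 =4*( - 575)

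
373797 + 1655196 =2028993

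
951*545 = 518295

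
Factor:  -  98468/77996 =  - 17^(-1)*31^( - 1 )*37^(-1 )*103^1*239^1 = - 24617/19499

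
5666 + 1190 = 6856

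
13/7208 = 13/7208 = 0.00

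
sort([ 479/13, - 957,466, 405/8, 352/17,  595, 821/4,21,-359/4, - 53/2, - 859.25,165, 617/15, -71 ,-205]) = [ - 957 , - 859.25, - 205, - 359/4,  -  71, - 53/2, 352/17, 21, 479/13, 617/15 , 405/8,  165, 821/4,  466 , 595]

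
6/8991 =2/2997  =  0.00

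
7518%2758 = 2002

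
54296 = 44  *1234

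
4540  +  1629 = 6169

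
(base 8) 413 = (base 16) 10b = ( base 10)267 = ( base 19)e1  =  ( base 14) 151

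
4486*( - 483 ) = -2166738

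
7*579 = 4053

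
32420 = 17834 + 14586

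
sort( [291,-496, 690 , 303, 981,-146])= [-496 , - 146, 291, 303, 690, 981 ]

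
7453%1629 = 937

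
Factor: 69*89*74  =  454434 = 2^1 * 3^1*23^1*37^1*89^1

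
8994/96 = 1499/16= 93.69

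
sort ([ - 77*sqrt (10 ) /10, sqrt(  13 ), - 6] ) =[  -  77*sqrt( 10)/10 , - 6, sqrt( 13 )]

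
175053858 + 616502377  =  791556235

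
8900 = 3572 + 5328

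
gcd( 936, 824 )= 8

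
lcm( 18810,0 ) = 0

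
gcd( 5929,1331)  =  121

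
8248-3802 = 4446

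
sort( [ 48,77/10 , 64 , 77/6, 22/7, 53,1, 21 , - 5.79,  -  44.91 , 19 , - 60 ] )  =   [ - 60,-44.91, -5.79 , 1,22/7, 77/10 , 77/6 , 19, 21,48, 53, 64 ] 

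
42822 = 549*78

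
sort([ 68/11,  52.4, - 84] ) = [ - 84,68/11,52.4 ]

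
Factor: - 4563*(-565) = 3^3*5^1*13^2* 113^1 = 2578095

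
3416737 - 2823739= 592998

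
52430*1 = 52430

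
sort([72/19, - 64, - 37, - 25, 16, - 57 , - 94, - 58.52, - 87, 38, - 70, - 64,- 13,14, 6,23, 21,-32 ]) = [ - 94, - 87, - 70, - 64, - 64, - 58.52, - 57, - 37, - 32, - 25, - 13, 72/19, 6,  14,16, 21, 23, 38]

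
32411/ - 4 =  - 8103+1/4 = - 8102.75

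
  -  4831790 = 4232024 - 9063814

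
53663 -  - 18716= 72379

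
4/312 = 1/78 = 0.01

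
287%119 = 49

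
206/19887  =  206/19887 = 0.01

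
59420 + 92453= 151873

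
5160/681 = 1720/227 = 7.58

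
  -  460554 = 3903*( - 118)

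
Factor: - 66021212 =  - 2^2*16505303^1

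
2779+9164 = 11943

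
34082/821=34082/821  =  41.51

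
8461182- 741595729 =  - 733134547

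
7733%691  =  132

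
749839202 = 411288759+338550443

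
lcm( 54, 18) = 54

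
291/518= 291/518 = 0.56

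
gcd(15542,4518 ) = 2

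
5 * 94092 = 470460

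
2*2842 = 5684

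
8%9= 8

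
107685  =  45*2393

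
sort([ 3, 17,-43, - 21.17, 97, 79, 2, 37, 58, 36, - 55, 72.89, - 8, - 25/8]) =[ - 55, - 43, - 21.17,-8, - 25/8, 2,3,17,  36, 37,58, 72.89, 79,97]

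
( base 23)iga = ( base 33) 930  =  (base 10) 9900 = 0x26AC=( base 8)23254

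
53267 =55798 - 2531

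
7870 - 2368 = 5502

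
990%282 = 144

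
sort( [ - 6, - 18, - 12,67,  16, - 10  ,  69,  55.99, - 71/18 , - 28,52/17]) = [ - 28, - 18,-12, - 10, - 6, - 71/18,52/17, 16 , 55.99, 67 , 69]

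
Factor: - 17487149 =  - 47^1 *372067^1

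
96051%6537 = 4533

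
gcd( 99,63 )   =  9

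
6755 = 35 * 193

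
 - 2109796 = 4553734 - 6663530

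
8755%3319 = 2117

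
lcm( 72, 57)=1368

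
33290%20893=12397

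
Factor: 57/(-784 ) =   -  2^( - 4)*3^1*7^( - 2)*19^1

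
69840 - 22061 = 47779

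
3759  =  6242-2483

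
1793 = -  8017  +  9810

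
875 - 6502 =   -  5627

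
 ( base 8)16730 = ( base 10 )7640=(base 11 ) 5816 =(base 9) 11428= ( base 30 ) 8ek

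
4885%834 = 715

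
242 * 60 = 14520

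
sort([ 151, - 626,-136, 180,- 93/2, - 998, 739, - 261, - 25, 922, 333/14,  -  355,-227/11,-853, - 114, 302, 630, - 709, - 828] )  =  [ - 998, - 853, -828,-709, - 626, - 355,-261,-136, - 114, - 93/2, - 25, - 227/11,333/14,151,  180, 302, 630,  739,922 ]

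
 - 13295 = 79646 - 92941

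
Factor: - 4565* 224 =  - 2^5*  5^1*7^1*11^1*83^1 = -1022560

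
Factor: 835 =5^1*  167^1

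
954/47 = 20 + 14/47= 20.30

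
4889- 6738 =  - 1849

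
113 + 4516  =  4629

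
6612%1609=176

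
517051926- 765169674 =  - 248117748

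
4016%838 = 664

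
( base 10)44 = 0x2C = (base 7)62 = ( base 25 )1j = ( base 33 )1B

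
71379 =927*77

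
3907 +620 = 4527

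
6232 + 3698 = 9930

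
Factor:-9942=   -  2^1*3^1*1657^1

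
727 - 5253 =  -4526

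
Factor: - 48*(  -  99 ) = 4752 =2^4*3^3*11^1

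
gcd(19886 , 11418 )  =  2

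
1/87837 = 1/87837 = 0.00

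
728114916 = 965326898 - 237211982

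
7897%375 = 22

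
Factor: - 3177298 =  - 2^1*29^2*1889^1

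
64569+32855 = 97424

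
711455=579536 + 131919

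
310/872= 155/436= 0.36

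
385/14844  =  385/14844=0.03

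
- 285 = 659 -944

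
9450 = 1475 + 7975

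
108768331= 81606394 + 27161937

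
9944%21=11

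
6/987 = 2/329 = 0.01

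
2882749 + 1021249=3903998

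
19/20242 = 19/20242=0.00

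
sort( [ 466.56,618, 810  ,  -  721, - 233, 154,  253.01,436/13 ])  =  [ - 721, - 233, 436/13, 154,253.01,466.56,618, 810]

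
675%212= 39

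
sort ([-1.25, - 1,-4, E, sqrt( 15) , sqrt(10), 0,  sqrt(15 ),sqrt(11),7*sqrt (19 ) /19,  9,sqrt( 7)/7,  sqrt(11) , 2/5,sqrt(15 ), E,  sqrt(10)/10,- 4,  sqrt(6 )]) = [-4,-4, - 1.25, - 1,0,sqrt( 10 )/10,sqrt(7 ) /7, 2/5, 7*sqrt( 19 )/19, sqrt(6),E,E , sqrt(10 ), sqrt(11 ), sqrt (11), sqrt(15),sqrt (15 ),sqrt(15), 9] 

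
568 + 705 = 1273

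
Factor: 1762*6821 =12018602 = 2^1*19^1*359^1* 881^1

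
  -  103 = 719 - 822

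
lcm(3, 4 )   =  12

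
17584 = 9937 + 7647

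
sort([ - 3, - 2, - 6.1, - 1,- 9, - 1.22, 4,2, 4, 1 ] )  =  [ -9 , - 6.1,-3 , - 2, - 1.22, - 1, 1, 2 , 4,4 ]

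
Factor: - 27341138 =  - 2^1*11^1 * 223^1 *5573^1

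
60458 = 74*817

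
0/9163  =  0=0.00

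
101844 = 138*738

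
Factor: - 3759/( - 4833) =7/9=3^( - 2)*7^1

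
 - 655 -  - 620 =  - 35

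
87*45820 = 3986340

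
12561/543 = 4187/181 = 23.13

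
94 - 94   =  0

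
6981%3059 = 863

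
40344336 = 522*77288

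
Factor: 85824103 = 85824103^1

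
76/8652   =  19/2163 = 0.01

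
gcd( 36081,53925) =3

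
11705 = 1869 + 9836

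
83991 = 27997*3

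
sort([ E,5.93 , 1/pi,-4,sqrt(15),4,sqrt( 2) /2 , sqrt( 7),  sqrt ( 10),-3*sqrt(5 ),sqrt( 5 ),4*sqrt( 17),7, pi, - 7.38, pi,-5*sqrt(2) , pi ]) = [-7.38, - 5*sqrt(2 ), - 3*sqrt (5 )  , - 4, 1/pi,sqrt( 2 )/2 , sqrt( 5), sqrt(7)  ,  E , pi, pi,  pi,sqrt(10),  sqrt(15), 4, 5.93,7, 4*sqrt( 17 )]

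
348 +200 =548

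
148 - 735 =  - 587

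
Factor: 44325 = 3^2 * 5^2*197^1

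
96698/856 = 48349/428 = 112.96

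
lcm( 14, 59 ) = 826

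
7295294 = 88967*82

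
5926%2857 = 212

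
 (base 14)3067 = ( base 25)d7n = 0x2083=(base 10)8323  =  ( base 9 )12367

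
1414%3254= 1414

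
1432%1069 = 363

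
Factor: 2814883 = 53^1*173^1*307^1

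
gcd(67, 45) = 1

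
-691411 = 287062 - 978473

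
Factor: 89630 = 2^1*5^1*8963^1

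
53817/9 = 17939/3=5979.67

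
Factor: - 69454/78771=-82/93=- 2^1*3^(-1) * 31^ ( -1)*41^1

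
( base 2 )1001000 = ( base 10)72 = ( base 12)60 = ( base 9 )80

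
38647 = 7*5521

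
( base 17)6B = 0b1110001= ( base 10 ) 113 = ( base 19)5I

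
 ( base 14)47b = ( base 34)Q9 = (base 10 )893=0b1101111101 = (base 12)625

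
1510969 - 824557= 686412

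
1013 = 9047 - 8034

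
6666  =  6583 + 83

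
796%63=40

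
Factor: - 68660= - 2^2* 5^1 * 3433^1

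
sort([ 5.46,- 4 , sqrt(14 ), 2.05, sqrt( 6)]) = [ - 4, 2.05, sqrt( 6),sqrt( 14),5.46]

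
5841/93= 1947/31 = 62.81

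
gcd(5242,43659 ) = 1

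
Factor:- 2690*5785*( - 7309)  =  113740099850 = 2^1*5^2*13^1*89^1*269^1 *7309^1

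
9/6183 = 1/687 = 0.00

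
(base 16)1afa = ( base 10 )6906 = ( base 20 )h56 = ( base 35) 5MB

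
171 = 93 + 78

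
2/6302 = 1/3151  =  0.00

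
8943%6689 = 2254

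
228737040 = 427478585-198741545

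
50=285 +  - 235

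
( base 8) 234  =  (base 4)2130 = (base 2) 10011100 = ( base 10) 156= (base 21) 79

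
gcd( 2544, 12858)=6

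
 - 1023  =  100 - 1123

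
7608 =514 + 7094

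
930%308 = 6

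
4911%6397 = 4911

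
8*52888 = 423104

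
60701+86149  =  146850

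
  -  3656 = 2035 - 5691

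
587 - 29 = 558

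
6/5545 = 6/5545=0.00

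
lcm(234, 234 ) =234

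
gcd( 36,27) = 9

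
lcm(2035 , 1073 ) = 59015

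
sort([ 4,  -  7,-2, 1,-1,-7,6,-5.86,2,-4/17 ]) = [ -7,-7,-5.86 , - 2,-1, - 4/17,1,2,4, 6]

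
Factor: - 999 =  - 3^3*37^1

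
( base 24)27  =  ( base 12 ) 47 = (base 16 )37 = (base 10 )55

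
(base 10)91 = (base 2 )1011011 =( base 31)2t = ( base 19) 4F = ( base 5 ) 331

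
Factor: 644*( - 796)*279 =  - 2^4*3^2 *7^1* 23^1* 31^1*199^1 = - 143022096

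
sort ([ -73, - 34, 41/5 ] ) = [-73,-34,41/5 ] 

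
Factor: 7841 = 7841^1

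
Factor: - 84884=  - 2^2*21221^1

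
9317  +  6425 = 15742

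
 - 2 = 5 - 7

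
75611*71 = 5368381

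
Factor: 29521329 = 3^1*9840443^1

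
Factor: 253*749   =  189497= 7^1*11^1*23^1 * 107^1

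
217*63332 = 13743044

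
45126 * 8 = 361008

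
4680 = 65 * 72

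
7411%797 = 238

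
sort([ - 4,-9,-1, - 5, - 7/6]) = [ - 9, - 5, - 4, - 7/6,  -  1 ] 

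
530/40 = 53/4 =13.25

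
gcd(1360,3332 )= 68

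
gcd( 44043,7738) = 53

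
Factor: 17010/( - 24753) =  - 5670/8251 = - 2^1*3^4*5^1*7^1*37^( - 1)*223^ ( - 1)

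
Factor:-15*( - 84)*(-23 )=-2^2*3^2* 5^1*7^1*23^1 = - 28980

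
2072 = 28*74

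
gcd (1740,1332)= 12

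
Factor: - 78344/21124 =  - 19586/5281 =-2^1*7^1*1399^1*5281^( - 1)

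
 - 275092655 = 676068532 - 951161187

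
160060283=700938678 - 540878395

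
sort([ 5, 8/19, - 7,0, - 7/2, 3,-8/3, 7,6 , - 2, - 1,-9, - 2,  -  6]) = [-9, - 7, - 6, - 7/2 , - 8/3, - 2, -2, - 1, 0 , 8/19, 3,5, 6,7]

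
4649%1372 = 533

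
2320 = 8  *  290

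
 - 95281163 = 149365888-244647051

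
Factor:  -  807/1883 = -3^1*7^( - 1 ) = -  3/7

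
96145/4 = 24036 + 1/4 = 24036.25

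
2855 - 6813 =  -3958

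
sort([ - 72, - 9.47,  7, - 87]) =[ -87, - 72, - 9.47,7 ]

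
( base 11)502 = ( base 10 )607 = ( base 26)n9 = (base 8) 1137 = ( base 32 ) iv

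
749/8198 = 749/8198 = 0.09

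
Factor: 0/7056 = 0^1 = 0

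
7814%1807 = 586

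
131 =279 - 148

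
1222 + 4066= 5288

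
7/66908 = 7/66908 = 0.00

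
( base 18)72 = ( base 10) 128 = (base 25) 53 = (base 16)80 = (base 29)4c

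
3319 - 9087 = -5768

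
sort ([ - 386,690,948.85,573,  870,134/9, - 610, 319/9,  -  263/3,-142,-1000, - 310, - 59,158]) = [-1000, -610, - 386, -310  , -142, - 263/3 ,  -  59,134/9, 319/9, 158, 573,  690, 870, 948.85]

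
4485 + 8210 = 12695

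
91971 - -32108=124079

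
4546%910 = 906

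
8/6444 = 2/1611=0.00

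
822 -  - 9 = 831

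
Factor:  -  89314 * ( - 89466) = 2^2 * 3^1*13^1*31^1 * 37^1*44657^1 = 7990566324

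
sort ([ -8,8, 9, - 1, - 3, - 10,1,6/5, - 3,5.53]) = [ - 10,  -  8,-3, - 3,-1,1  ,  6/5,5.53 , 8,9 ]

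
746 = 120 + 626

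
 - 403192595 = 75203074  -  478395669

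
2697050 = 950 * 2839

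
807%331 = 145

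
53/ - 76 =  - 1+23/76 = - 0.70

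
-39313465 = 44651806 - 83965271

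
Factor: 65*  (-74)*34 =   -  2^2 * 5^1*13^1*17^1*37^1 = - 163540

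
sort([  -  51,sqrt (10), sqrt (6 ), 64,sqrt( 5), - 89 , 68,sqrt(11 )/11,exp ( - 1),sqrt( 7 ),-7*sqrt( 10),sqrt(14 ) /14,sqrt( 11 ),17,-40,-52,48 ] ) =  [ - 89, - 52,-51,-40, - 7*sqrt( 10 ), sqrt ( 14 )/14,sqrt( 11)/11,exp( - 1 ),  sqrt( 5), sqrt(6),sqrt( 7 ),sqrt( 10),sqrt( 11), 17,48,64,68 ]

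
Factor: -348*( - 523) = 182004 = 2^2*3^1*29^1*523^1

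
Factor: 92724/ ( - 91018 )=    - 2^1*3^1*17^( - 1)*2677^( - 1 )* 7727^1 = - 46362/45509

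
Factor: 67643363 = 19^1*37^1*96221^1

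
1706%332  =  46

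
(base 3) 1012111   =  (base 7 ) 2362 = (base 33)qj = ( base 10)877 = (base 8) 1555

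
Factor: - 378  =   - 2^1*3^3*7^1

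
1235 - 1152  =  83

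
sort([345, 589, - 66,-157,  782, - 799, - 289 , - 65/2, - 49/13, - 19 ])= [-799, - 289, - 157, - 66, - 65/2, - 19, - 49/13,345,589,  782]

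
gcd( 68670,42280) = 70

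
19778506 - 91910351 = - 72131845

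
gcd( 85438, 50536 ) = 2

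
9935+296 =10231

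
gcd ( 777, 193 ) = 1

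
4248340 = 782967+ 3465373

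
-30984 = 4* (-7746)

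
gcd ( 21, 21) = 21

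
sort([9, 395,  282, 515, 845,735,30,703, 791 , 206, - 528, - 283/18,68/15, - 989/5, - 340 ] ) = [ - 528,-340, - 989/5,-283/18, 68/15,  9,  30,206,282, 395,515,703, 735, 791, 845] 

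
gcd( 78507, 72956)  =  793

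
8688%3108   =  2472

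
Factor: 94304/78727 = 2^5*7^1*11^( - 1)*17^(-1)  =  224/187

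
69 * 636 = 43884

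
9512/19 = 500 + 12/19 = 500.63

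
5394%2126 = 1142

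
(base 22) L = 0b10101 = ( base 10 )21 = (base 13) 18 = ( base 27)L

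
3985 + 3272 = 7257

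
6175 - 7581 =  - 1406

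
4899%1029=783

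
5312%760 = 752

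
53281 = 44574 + 8707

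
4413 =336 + 4077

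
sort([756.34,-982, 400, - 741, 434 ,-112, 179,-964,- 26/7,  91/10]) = [ - 982,-964, - 741, - 112, - 26/7, 91/10 , 179,  400, 434,756.34 ]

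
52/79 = 52/79= 0.66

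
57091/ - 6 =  - 9516 + 5/6 = - 9515.17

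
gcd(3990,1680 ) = 210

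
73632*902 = 66416064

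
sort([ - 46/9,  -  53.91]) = [- 53.91,-46/9] 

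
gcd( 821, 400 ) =1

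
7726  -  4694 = 3032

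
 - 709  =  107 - 816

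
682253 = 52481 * 13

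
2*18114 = 36228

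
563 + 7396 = 7959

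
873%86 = 13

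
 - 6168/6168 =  - 1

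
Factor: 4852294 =2^1*241^1*10067^1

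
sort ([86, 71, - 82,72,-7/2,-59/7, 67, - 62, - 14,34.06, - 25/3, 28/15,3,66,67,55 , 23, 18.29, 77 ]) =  [ - 82,- 62,-14 , - 59/7 , - 25/3,- 7/2, 28/15,3 , 18.29, 23, 34.06,55, 66, 67, 67 , 71,72,77, 86 ]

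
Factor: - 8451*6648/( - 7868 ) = 14045562/1967 = 2^1*3^4 * 7^( - 1)*277^1*281^ ( - 1)*313^1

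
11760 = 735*16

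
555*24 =13320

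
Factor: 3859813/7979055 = 3^( - 1 )*5^( - 1 )*7^( - 1)* 29^1 * 75991^( - 1 )*133097^1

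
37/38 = 37/38= 0.97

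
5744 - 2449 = 3295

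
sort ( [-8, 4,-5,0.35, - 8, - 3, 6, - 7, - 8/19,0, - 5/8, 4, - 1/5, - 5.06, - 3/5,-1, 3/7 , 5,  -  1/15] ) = [ - 8, -8, - 7, - 5.06, - 5,-3,-1,- 5/8  , - 3/5, - 8/19,  -  1/5, - 1/15, 0,0.35, 3/7 , 4, 4,5, 6] 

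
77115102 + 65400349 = 142515451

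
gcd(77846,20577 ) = 1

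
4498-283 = 4215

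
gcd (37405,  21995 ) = 5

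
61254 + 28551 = 89805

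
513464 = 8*64183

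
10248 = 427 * 24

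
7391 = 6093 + 1298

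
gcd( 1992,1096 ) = 8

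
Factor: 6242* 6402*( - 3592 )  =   - 143540932128 = - 2^5 * 3^1 * 11^1  *  97^1  *449^1* 3121^1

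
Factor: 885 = 3^1 * 5^1 *59^1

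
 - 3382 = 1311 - 4693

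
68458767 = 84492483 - 16033716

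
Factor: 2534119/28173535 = 5^(-1)*7^1 * 13^ ( - 1)*43^1 * 8419^1 * 433439^( - 1) 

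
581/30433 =581/30433 = 0.02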